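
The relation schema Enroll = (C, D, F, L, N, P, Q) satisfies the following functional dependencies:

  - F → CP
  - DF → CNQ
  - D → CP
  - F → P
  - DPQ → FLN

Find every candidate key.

{D, F}⁺: F→CP adds C, P; DF→CNQ adds N, Q; DPQ→FLN adds L → {C, D, F, L, N, P, Q}. Minimal: {F}⁺ = {C, F, P}; {D}⁺ = {C, D, P} — none reach the full schema.
{D, Q}⁺: D→CP adds C, P; DPQ→FLN adds F, L, N → {C, D, F, L, N, P, Q}. Minimal: {Q}⁺ = {Q}; {D}⁺ = {C, D, P} — none reach the full schema.
Any other superkey contains one of these as a subset, so there are no further candidate keys.

DF; DQ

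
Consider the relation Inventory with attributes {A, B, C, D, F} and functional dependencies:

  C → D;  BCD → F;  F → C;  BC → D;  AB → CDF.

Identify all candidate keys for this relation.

{A, B}

{A, B}⁺: AB→CDF adds C, D, F → {A, B, C, D, F}. Minimal: {B}⁺ = {B}; {A}⁺ = {A} — none reach the full schema.
No other minimal superkey exists.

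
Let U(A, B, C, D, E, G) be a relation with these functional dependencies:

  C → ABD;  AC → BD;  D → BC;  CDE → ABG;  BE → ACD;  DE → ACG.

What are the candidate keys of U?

Attribute E never appears on the right-hand side of any dependency, so E must belong to every candidate key.
{E}⁺ = {E}, which is not all of the schema, so we must add further attributes.
{B, E}⁺: BE→ACD adds A, C, D; DE→ACG adds G → {A, B, C, D, E, G}. Minimal: {E}⁺ = {E}; {B}⁺ = {B} — none reach the full schema.
{C, E}⁺: C→ABD adds A, B, D; CDE→ABG adds G → {A, B, C, D, E, G}. Minimal: {E}⁺ = {E}; {C}⁺ = {A, B, C, D} — none reach the full schema.
{D, E}⁺: D→BC adds B, C; CDE→ABG adds A, G → {A, B, C, D, E, G}. Minimal: {E}⁺ = {E}; {D}⁺ = {A, B, C, D} — none reach the full schema.

{B, E}; {C, E}; {D, E}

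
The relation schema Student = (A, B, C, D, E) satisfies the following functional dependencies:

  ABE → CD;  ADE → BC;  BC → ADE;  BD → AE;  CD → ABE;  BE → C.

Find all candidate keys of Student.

(B, C), (B, D), (B, E), (C, D), (A, D, E)

{B, C}⁺: BC→ADE adds A, D, E → {A, B, C, D, E}.
{B, D}⁺: BD→AE adds A, E; BE→C adds C → {A, B, C, D, E}.
{B, E}⁺: BE→C adds C; BC→ADE adds A, D → {A, B, C, D, E}.
{C, D}⁺: CD→ABE adds A, B, E → {A, B, C, D, E}.
{A, D, E}⁺: ADE→BC adds B, C → {A, B, C, D, E}.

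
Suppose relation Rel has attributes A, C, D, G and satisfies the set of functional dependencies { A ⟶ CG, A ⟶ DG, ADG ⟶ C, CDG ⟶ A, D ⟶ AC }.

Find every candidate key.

{A}⁺: A→CG adds C, G; A→DG adds D → {A, C, D, G}.
{D}⁺: D→AC adds A, C; A→CG adds G → {A, C, D, G}.

A; D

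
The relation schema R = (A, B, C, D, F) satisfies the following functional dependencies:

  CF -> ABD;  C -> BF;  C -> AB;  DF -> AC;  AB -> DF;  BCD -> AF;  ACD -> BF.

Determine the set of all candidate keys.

{C}, {A, B}, {D, F}

{C}⁺: C→BF adds B, F; C→AB adds A; AB→DF adds D → {A, B, C, D, F}.
{A, B}⁺: AB→DF adds D, F; DF→AC adds C → {A, B, C, D, F}. Minimal: {B}⁺ = {B}; {A}⁺ = {A} — none reach the full schema.
{D, F}⁺: DF→AC adds A, C; ACD→BF adds B → {A, B, C, D, F}. Minimal: {F}⁺ = {F}; {D}⁺ = {D} — none reach the full schema.
Any other superkey contains one of these as a subset, so there are no further candidate keys.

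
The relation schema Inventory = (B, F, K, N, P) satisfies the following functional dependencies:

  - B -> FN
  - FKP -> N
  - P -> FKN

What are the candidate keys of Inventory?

{B, P}

Attributes B, P never appear on any right-hand side, so every candidate key must contain {B, P}.
{B, P}⁺ = {B, F, K, N, P}, which is all of the schema, so {B, P} is the only candidate key.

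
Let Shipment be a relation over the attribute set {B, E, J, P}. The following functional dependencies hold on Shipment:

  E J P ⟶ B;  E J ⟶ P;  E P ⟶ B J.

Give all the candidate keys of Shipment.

Attribute E never appears on the right-hand side of any dependency, so E must belong to every candidate key.
{E}⁺ = {E}, which is not all of the schema, so we must add further attributes.
{E, J}⁺: EJ→P adds P; EP→BJ adds B → {B, E, J, P}. Minimal: {J}⁺ = {J}; {E}⁺ = {E} — none reach the full schema.
{E, P}⁺: EP→BJ adds B, J → {B, E, J, P}. Minimal: {P}⁺ = {P}; {E}⁺ = {E} — none reach the full schema.

(E, J); (E, P)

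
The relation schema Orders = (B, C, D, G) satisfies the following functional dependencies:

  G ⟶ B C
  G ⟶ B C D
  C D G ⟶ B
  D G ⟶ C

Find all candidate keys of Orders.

(G)

Attribute G never appears on the right-hand side of any dependency, so G must belong to every candidate key.
{G}⁺ = {B, C, D, G}, which is all of the schema, so {G} is the only candidate key.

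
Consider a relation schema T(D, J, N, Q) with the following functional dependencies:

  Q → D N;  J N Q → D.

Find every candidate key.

{J, Q}

Attributes J, Q never appear on any right-hand side, so every candidate key must contain {J, Q}.
{J, Q}⁺ = {D, J, N, Q}, which is all of the schema, so {J, Q} is the only candidate key.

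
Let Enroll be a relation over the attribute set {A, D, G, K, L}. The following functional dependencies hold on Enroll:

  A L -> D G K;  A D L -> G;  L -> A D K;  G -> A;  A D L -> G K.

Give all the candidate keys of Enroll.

Attribute L never appears on the right-hand side of any dependency, so L must belong to every candidate key.
{L}⁺ = {A, D, G, K, L}, which is all of the schema, so {L} is the only candidate key.

{L}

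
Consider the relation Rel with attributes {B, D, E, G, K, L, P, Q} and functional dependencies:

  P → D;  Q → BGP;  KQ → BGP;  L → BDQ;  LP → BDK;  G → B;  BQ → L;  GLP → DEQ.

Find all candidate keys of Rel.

{L}⁺: L→BDQ adds B, D, Q; Q→BGP adds G, P; LP→BDK adds K; GLP→DEQ adds E → {B, D, E, G, K, L, P, Q}.
{Q}⁺: Q→BGP adds B, G, P; BQ→L adds L; GLP→DEQ adds D, E; LP→BDK adds K → {B, D, E, G, K, L, P, Q}.

(L), (Q)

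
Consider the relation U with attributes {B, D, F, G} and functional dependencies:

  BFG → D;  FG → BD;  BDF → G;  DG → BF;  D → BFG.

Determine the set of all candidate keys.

{D}⁺: D→BFG adds B, F, G → {B, D, F, G}.
{F, G}⁺: FG→BD adds B, D → {B, D, F, G}. Minimal: {G}⁺ = {G}; {F}⁺ = {F} — none reach the full schema.

{D}, {F, G}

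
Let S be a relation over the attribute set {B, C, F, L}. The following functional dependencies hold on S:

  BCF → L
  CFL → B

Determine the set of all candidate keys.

Attributes C, F never appear on any right-hand side, so every candidate key must contain {C, F}.
{C, F}⁺ = {C, F}, which is not all of the schema, so we must add further attributes.
{B, C, F}⁺: BCF→L adds L → {B, C, F, L}.
{C, F, L}⁺: CFL→B adds B → {B, C, F, L}.
Any other superkey contains one of these as a subset, so there are no further candidate keys.

{B, C, F}, {C, F, L}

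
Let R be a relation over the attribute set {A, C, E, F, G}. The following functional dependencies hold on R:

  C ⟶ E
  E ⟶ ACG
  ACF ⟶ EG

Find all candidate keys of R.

{C, F}; {E, F}

Attribute F never appears on the right-hand side of any dependency, so F must belong to every candidate key.
{F}⁺ = {F}, which is not all of the schema, so we must add further attributes.
{C, F}⁺: C→E adds E; E→ACG adds A, G → {A, C, E, F, G}.
{E, F}⁺: E→ACG adds A, C, G → {A, C, E, F, G}.
Any other superkey contains one of these as a subset, so there are no further candidate keys.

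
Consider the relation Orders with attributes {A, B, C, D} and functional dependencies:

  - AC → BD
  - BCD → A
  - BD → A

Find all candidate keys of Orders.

{A, C}, {B, C, D}

Attribute C never appears on the right-hand side of any dependency, so C must belong to every candidate key.
{C}⁺ = {C}, which is not all of the schema, so we must add further attributes.
{A, C}⁺: AC→BD adds B, D → {A, B, C, D}.
{B, C, D}⁺: BCD→A adds A → {A, B, C, D}.
Any other superkey contains one of these as a subset, so there are no further candidate keys.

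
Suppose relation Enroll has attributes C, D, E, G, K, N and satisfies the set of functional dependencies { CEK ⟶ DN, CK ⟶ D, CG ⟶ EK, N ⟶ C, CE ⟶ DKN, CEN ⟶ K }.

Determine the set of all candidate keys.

Attribute G never appears on the right-hand side of any dependency, so G must belong to every candidate key.
{G}⁺ = {G}, which is not all of the schema, so we must add further attributes.
{C, G}⁺: CG→EK adds E, K; CE→DKN adds D, N → {C, D, E, G, K, N}. Minimal: {G}⁺ = {G}; {C}⁺ = {C} — none reach the full schema.
{G, N}⁺: N→C adds C; CG→EK adds E, K; CE→DKN adds D → {C, D, E, G, K, N}. Minimal: {N}⁺ = {C, N}; {G}⁺ = {G} — none reach the full schema.
Any other superkey contains one of these as a subset, so there are no further candidate keys.

(C, G), (G, N)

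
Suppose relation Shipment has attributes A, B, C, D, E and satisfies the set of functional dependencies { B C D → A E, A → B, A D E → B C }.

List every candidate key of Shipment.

Attribute D never appears on the right-hand side of any dependency, so D must belong to every candidate key.
{D}⁺ = {D}, which is not all of the schema, so we must add further attributes.
{A, C, D}⁺: A→B adds B; BCD→AE adds E → {A, B, C, D, E}. Minimal: {C, D}⁺ = {C, D}; {A, D}⁺ = {A, B, D}; {A, C}⁺ = {A, B, C} — none reach the full schema.
{A, D, E}⁺: A→B adds B; ADE→BC adds C → {A, B, C, D, E}. Minimal: {D, E}⁺ = {D, E}; {A, E}⁺ = {A, B, E}; {A, D}⁺ = {A, B, D} — none reach the full schema.
{B, C, D}⁺: BCD→AE adds A, E → {A, B, C, D, E}. Minimal: {C, D}⁺ = {C, D}; {B, D}⁺ = {B, D}; {B, C}⁺ = {B, C} — none reach the full schema.

(A, C, D), (A, D, E), (B, C, D)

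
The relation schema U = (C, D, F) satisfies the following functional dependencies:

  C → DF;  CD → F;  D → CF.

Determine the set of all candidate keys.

{C}, {D}

{C}⁺: C→DF adds D, F → {C, D, F}.
{D}⁺: D→CF adds C, F → {C, D, F}.
Any other superkey contains one of these as a subset, so there are no further candidate keys.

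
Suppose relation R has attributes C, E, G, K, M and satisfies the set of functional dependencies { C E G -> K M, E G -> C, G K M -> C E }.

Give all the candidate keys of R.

{E, G}⁺: EG→C adds C; CEG→KM adds K, M → {C, E, G, K, M}. Minimal: {G}⁺ = {G}; {E}⁺ = {E} — none reach the full schema.
{G, K, M}⁺: GKM→CE adds C, E → {C, E, G, K, M}. Minimal: {K, M}⁺ = {K, M}; {G, M}⁺ = {G, M}; {G, K}⁺ = {G, K} — none reach the full schema.

{E, G}, {G, K, M}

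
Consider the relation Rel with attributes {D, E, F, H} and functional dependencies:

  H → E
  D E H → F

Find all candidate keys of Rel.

{D, H}

Attributes D, H never appear on any right-hand side, so every candidate key must contain {D, H}.
{D, H}⁺ = {D, E, F, H}, which is all of the schema, so {D, H} is the only candidate key.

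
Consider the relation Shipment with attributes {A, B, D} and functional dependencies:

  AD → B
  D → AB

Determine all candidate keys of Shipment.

Attribute D never appears on the right-hand side of any dependency, so D must belong to every candidate key.
{D}⁺ = {A, B, D}, which is all of the schema, so {D} is the only candidate key.

D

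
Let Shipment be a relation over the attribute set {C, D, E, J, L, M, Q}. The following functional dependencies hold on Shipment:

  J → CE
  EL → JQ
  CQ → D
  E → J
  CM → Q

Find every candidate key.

{E, L, M}, {J, L, M}

Attributes L, M never appear on any right-hand side, so every candidate key must contain {L, M}.
{L, M}⁺ = {L, M}, which is not all of the schema, so we must add further attributes.
{E, L, M}⁺: EL→JQ adds J, Q; J→CE adds C; CQ→D adds D → {C, D, E, J, L, M, Q}.
{J, L, M}⁺: J→CE adds C, E; EL→JQ adds Q; CQ→D adds D → {C, D, E, J, L, M, Q}.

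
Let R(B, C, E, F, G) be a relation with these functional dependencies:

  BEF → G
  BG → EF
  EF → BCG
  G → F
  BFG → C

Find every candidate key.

{B, G}⁺: BG→EF adds E, F; EF→BCG adds C → {B, C, E, F, G}. Minimal: {G}⁺ = {F, G}; {B}⁺ = {B} — none reach the full schema.
{E, F}⁺: EF→BCG adds B, C, G → {B, C, E, F, G}. Minimal: {F}⁺ = {F}; {E}⁺ = {E} — none reach the full schema.
{E, G}⁺: G→F adds F; EF→BCG adds B, C → {B, C, E, F, G}. Minimal: {G}⁺ = {F, G}; {E}⁺ = {E} — none reach the full schema.
Any other superkey contains one of these as a subset, so there are no further candidate keys.

{B, G}, {E, F}, {E, G}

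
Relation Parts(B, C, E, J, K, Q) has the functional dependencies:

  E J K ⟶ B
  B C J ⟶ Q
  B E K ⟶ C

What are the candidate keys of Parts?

Attributes E, J, K never appear on any right-hand side, so every candidate key must contain {E, J, K}.
{E, J, K}⁺ = {B, C, E, J, K, Q}, which is all of the schema, so {E, J, K} is the only candidate key.

(E, J, K)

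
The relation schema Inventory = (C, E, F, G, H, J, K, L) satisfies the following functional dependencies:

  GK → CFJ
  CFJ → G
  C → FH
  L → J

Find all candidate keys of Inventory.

Attributes E, K, L never appear on any right-hand side, so every candidate key must contain {E, K, L}.
{E, K, L}⁺ = {E, J, K, L}, which is not all of the schema, so we must add further attributes.
{C, E, K, L}⁺: C→FH adds F, H; L→J adds J; CFJ→G adds G → {C, E, F, G, H, J, K, L}. Minimal: {E, K, L}⁺ = {E, J, K, L}; {C, K, L}⁺ = {C, F, G, H, J, K, L}; {C, E, L}⁺ = {C, E, F, G, H, J, L}; … — none reach the full schema.
{E, G, K, L}⁺: GK→CFJ adds C, F, J; C→FH adds H → {C, E, F, G, H, J, K, L}. Minimal: {G, K, L}⁺ = {C, F, G, H, J, K, L}; {E, K, L}⁺ = {E, J, K, L}; {E, G, L}⁺ = {E, G, J, L}; … — none reach the full schema.
Any other superkey contains one of these as a subset, so there are no further candidate keys.

CEKL, EGKL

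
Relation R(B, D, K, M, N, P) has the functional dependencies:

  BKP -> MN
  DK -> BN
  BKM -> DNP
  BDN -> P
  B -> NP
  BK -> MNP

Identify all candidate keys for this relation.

{B, K}, {D, K}

Attribute K never appears on the right-hand side of any dependency, so K must belong to every candidate key.
{K}⁺ = {K}, which is not all of the schema, so we must add further attributes.
{B, K}⁺: B→NP adds N, P; BK→MNP adds M; BKM→DNP adds D → {B, D, K, M, N, P}.
{D, K}⁺: DK→BN adds B, N; BDN→P adds P; BK→MNP adds M → {B, D, K, M, N, P}.
Any other superkey contains one of these as a subset, so there are no further candidate keys.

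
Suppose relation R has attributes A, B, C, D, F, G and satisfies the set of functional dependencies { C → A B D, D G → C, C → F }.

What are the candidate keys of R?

Attribute G never appears on the right-hand side of any dependency, so G must belong to every candidate key.
{G}⁺ = {G}, which is not all of the schema, so we must add further attributes.
{C, G}⁺: C→ABD adds A, B, D; C→F adds F → {A, B, C, D, F, G}. Minimal: {G}⁺ = {G}; {C}⁺ = {A, B, C, D, F} — none reach the full schema.
{D, G}⁺: DG→C adds C; C→F adds F; C→ABD adds A, B → {A, B, C, D, F, G}. Minimal: {G}⁺ = {G}; {D}⁺ = {D} — none reach the full schema.
Any other superkey contains one of these as a subset, so there are no further candidate keys.

(C, G); (D, G)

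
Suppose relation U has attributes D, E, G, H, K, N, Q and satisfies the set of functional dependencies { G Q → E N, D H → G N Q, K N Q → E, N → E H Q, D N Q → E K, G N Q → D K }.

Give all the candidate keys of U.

DH, DN, GN, GQ

{D, H}⁺: DH→GNQ adds G, N, Q; N→EHQ adds E; DNQ→EK adds K → {D, E, G, H, K, N, Q}.
{D, N}⁺: N→EHQ adds E, H, Q; DNQ→EK adds K; DH→GNQ adds G → {D, E, G, H, K, N, Q}.
{G, N}⁺: N→EHQ adds E, H, Q; GNQ→DK adds D, K → {D, E, G, H, K, N, Q}.
{G, Q}⁺: GQ→EN adds E, N; N→EHQ adds H; GNQ→DK adds D, K → {D, E, G, H, K, N, Q}.
Any other superkey contains one of these as a subset, so there are no further candidate keys.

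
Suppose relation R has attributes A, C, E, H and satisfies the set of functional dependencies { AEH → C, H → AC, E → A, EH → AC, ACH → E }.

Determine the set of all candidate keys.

Attribute H never appears on the right-hand side of any dependency, so H must belong to every candidate key.
{H}⁺ = {A, C, E, H}, which is all of the schema, so {H} is the only candidate key.

(H)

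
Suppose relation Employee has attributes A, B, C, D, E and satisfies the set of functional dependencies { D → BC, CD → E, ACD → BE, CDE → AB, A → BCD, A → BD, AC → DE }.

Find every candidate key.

{A}⁺: A→BCD adds B, C, D; AC→DE adds E → {A, B, C, D, E}.
{D}⁺: D→BC adds B, C; CD→E adds E; CDE→AB adds A → {A, B, C, D, E}.
Any other superkey contains one of these as a subset, so there are no further candidate keys.

A; D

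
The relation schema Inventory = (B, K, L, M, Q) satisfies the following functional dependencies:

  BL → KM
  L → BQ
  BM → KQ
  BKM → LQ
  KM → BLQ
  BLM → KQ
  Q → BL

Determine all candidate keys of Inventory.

{L}⁺: L→BQ adds B, Q; BL→KM adds K, M → {B, K, L, M, Q}.
{Q}⁺: Q→BL adds B, L; BL→KM adds K, M → {B, K, L, M, Q}.
{B, M}⁺: BM→KQ adds K, Q; BKM→LQ adds L → {B, K, L, M, Q}. Minimal: {M}⁺ = {M}; {B}⁺ = {B} — none reach the full schema.
{K, M}⁺: KM→BLQ adds B, L, Q → {B, K, L, M, Q}. Minimal: {M}⁺ = {M}; {K}⁺ = {K} — none reach the full schema.

L, Q, BM, KM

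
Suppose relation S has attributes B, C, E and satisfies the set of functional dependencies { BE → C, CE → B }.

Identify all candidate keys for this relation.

Attribute E never appears on the right-hand side of any dependency, so E must belong to every candidate key.
{E}⁺ = {E}, which is not all of the schema, so we must add further attributes.
{B, E}⁺: BE→C adds C → {B, C, E}. Minimal: {E}⁺ = {E}; {B}⁺ = {B} — none reach the full schema.
{C, E}⁺: CE→B adds B → {B, C, E}. Minimal: {E}⁺ = {E}; {C}⁺ = {C} — none reach the full schema.

BE, CE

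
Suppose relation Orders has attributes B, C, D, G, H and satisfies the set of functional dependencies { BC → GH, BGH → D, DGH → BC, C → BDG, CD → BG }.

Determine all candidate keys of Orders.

{C}, {B, G, H}, {D, G, H}

{C}⁺: C→BDG adds B, D, G; BC→GH adds H → {B, C, D, G, H}.
{B, G, H}⁺: BGH→D adds D; DGH→BC adds C → {B, C, D, G, H}.
{D, G, H}⁺: DGH→BC adds B, C → {B, C, D, G, H}.
Any other superkey contains one of these as a subset, so there are no further candidate keys.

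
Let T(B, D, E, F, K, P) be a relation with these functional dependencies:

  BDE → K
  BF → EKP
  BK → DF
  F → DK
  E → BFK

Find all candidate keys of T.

E, BF, BK

{E}⁺: E→BFK adds B, F, K; BF→EKP adds P; BK→DF adds D → {B, D, E, F, K, P}.
{B, F}⁺: BF→EKP adds E, K, P; BK→DF adds D → {B, D, E, F, K, P}.
{B, K}⁺: BK→DF adds D, F; BF→EKP adds E, P → {B, D, E, F, K, P}.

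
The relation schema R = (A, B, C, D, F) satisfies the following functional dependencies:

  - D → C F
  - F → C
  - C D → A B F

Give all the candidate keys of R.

{D}⁺: D→CF adds C, F; CD→ABF adds A, B → {A, B, C, D, F}.

{D}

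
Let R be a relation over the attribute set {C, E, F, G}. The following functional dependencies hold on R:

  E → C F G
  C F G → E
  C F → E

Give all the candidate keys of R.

{E}⁺: E→CFG adds C, F, G → {C, E, F, G}.
{C, F}⁺: CF→E adds E; E→CFG adds G → {C, E, F, G}.

{E}, {C, F}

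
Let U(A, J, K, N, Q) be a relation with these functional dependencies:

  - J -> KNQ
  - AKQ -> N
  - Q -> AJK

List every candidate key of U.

{J}⁺: J→KNQ adds K, N, Q; Q→AJK adds A → {A, J, K, N, Q}.
{Q}⁺: Q→AJK adds A, J, K; J→KNQ adds N → {A, J, K, N, Q}.

J, Q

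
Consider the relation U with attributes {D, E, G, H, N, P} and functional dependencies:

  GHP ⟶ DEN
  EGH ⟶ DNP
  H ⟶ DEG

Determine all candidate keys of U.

(H)

{H}⁺: H→DEG adds D, E, G; EGH→DNP adds N, P → {D, E, G, H, N, P}.
No other minimal superkey exists.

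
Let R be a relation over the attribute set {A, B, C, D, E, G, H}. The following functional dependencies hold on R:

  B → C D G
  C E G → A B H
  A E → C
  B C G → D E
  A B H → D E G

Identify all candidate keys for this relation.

(B); (A, E, G); (C, E, G)

{B}⁺: B→CDG adds C, D, G; BCG→DE adds E; CEG→ABH adds A, H → {A, B, C, D, E, G, H}.
{A, E, G}⁺: AE→C adds C; CEG→ABH adds B, H; BCG→DE adds D → {A, B, C, D, E, G, H}.
{C, E, G}⁺: CEG→ABH adds A, B, H; BCG→DE adds D → {A, B, C, D, E, G, H}.
Any other superkey contains one of these as a subset, so there are no further candidate keys.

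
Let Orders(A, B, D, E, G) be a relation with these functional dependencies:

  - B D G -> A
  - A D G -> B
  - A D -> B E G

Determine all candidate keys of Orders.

{A, D}, {B, D, G}

Attribute D never appears on the right-hand side of any dependency, so D must belong to every candidate key.
{D}⁺ = {D}, which is not all of the schema, so we must add further attributes.
{A, D}⁺: AD→BEG adds B, E, G → {A, B, D, E, G}. Minimal: {D}⁺ = {D}; {A}⁺ = {A} — none reach the full schema.
{B, D, G}⁺: BDG→A adds A; AD→BEG adds E → {A, B, D, E, G}. Minimal: {D, G}⁺ = {D, G}; {B, G}⁺ = {B, G}; {B, D}⁺ = {B, D} — none reach the full schema.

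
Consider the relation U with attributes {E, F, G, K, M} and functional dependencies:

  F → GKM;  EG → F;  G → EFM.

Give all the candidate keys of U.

F, G

{F}⁺: F→GKM adds G, K, M; G→EFM adds E → {E, F, G, K, M}.
{G}⁺: G→EFM adds E, F, M; F→GKM adds K → {E, F, G, K, M}.
Any other superkey contains one of these as a subset, so there are no further candidate keys.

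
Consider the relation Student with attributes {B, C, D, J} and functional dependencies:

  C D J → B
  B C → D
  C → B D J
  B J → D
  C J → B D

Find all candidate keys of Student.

{C}

Attribute C never appears on the right-hand side of any dependency, so C must belong to every candidate key.
{C}⁺ = {B, C, D, J}, which is all of the schema, so {C} is the only candidate key.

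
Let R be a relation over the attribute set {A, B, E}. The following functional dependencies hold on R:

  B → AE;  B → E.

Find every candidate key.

(B)

Attribute B never appears on the right-hand side of any dependency, so B must belong to every candidate key.
{B}⁺ = {A, B, E}, which is all of the schema, so {B} is the only candidate key.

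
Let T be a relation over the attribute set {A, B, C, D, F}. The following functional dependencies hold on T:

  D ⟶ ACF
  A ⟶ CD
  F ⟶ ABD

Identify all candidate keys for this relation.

{A}; {D}; {F}

{A}⁺: A→CD adds C, D; D→ACF adds F; F→ABD adds B → {A, B, C, D, F}.
{D}⁺: D→ACF adds A, C, F; F→ABD adds B → {A, B, C, D, F}.
{F}⁺: F→ABD adds A, B, D; D→ACF adds C → {A, B, C, D, F}.
Any other superkey contains one of these as a subset, so there are no further candidate keys.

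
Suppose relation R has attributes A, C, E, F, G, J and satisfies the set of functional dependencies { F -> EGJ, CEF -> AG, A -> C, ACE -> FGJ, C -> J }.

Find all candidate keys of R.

{A, E}⁺: A→C adds C; ACE→FGJ adds F, G, J → {A, C, E, F, G, J}.
{A, F}⁺: F→EGJ adds E, G, J; A→C adds C → {A, C, E, F, G, J}.
{C, F}⁺: F→EGJ adds E, G, J; CEF→AG adds A → {A, C, E, F, G, J}.
Any other superkey contains one of these as a subset, so there are no further candidate keys.

{A, E}; {A, F}; {C, F}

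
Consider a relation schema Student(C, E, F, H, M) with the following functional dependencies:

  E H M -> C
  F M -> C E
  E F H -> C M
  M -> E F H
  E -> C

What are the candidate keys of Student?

M, EFH

{M}⁺: M→EFH adds E, F, H; E→C adds C → {C, E, F, H, M}.
{E, F, H}⁺: EFH→CM adds C, M → {C, E, F, H, M}. Minimal: {F, H}⁺ = {F, H}; {E, H}⁺ = {C, E, H}; {E, F}⁺ = {C, E, F} — none reach the full schema.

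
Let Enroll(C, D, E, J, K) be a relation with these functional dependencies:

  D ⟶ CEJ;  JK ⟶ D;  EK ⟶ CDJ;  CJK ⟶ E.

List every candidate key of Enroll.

Attribute K never appears on the right-hand side of any dependency, so K must belong to every candidate key.
{K}⁺ = {K}, which is not all of the schema, so we must add further attributes.
{D, K}⁺: D→CEJ adds C, E, J → {C, D, E, J, K}. Minimal: {K}⁺ = {K}; {D}⁺ = {C, D, E, J} — none reach the full schema.
{E, K}⁺: EK→CDJ adds C, D, J → {C, D, E, J, K}. Minimal: {K}⁺ = {K}; {E}⁺ = {E} — none reach the full schema.
{J, K}⁺: JK→D adds D; D→CEJ adds C, E → {C, D, E, J, K}. Minimal: {K}⁺ = {K}; {J}⁺ = {J} — none reach the full schema.

{D, K}, {E, K}, {J, K}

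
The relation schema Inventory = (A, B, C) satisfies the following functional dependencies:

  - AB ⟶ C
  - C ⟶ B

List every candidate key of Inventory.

{A, B}, {A, C}

Attribute A never appears on the right-hand side of any dependency, so A must belong to every candidate key.
{A}⁺ = {A}, which is not all of the schema, so we must add further attributes.
{A, B}⁺: AB→C adds C → {A, B, C}. Minimal: {B}⁺ = {B}; {A}⁺ = {A} — none reach the full schema.
{A, C}⁺: C→B adds B → {A, B, C}. Minimal: {C}⁺ = {B, C}; {A}⁺ = {A} — none reach the full schema.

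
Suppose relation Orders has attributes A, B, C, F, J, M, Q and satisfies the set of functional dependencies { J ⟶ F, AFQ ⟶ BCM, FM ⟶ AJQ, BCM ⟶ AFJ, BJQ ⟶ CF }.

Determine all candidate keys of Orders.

(F, M), (J, M), (A, F, Q), (A, J, Q), (B, C, M)

{F, M}⁺: FM→AJQ adds A, J, Q; AFQ→BCM adds B, C → {A, B, C, F, J, M, Q}. Minimal: {M}⁺ = {M}; {F}⁺ = {F} — none reach the full schema.
{J, M}⁺: J→F adds F; FM→AJQ adds A, Q; AFQ→BCM adds B, C → {A, B, C, F, J, M, Q}. Minimal: {M}⁺ = {M}; {J}⁺ = {F, J} — none reach the full schema.
{A, F, Q}⁺: AFQ→BCM adds B, C, M; FM→AJQ adds J → {A, B, C, F, J, M, Q}. Minimal: {F, Q}⁺ = {F, Q}; {A, Q}⁺ = {A, Q}; {A, F}⁺ = {A, F} — none reach the full schema.
{A, J, Q}⁺: J→F adds F; AFQ→BCM adds B, C, M → {A, B, C, F, J, M, Q}. Minimal: {J, Q}⁺ = {F, J, Q}; {A, Q}⁺ = {A, Q}; {A, J}⁺ = {A, F, J} — none reach the full schema.
{B, C, M}⁺: BCM→AFJ adds A, F, J; FM→AJQ adds Q → {A, B, C, F, J, M, Q}. Minimal: {C, M}⁺ = {C, M}; {B, M}⁺ = {B, M}; {B, C}⁺ = {B, C} — none reach the full schema.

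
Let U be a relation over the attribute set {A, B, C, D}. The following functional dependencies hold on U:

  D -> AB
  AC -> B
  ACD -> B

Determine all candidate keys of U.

Attributes C, D never appear on any right-hand side, so every candidate key must contain {C, D}.
{C, D}⁺ = {A, B, C, D}, which is all of the schema, so {C, D} is the only candidate key.

{C, D}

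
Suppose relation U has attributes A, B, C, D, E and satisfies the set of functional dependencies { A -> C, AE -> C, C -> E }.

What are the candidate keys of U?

{A, B, D}

{A, B, D}⁺: A→C adds C; C→E adds E → {A, B, C, D, E}. Minimal: {B, D}⁺ = {B, D}; {A, D}⁺ = {A, C, D, E}; {A, B}⁺ = {A, B, C, E} — none reach the full schema.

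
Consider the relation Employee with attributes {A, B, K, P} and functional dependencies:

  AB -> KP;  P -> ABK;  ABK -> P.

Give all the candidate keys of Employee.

{P}⁺: P→ABK adds A, B, K → {A, B, K, P}.
{A, B}⁺: AB→KP adds K, P → {A, B, K, P}.
Any other superkey contains one of these as a subset, so there are no further candidate keys.

{P}, {A, B}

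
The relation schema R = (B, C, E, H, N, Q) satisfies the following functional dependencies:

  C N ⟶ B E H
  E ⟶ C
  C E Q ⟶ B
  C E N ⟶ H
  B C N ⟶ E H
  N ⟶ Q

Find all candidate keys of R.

(C, N), (E, N)

Attribute N never appears on the right-hand side of any dependency, so N must belong to every candidate key.
{N}⁺ = {N, Q}, which is not all of the schema, so we must add further attributes.
{C, N}⁺: CN→BEH adds B, E, H; N→Q adds Q → {B, C, E, H, N, Q}. Minimal: {N}⁺ = {N, Q}; {C}⁺ = {C} — none reach the full schema.
{E, N}⁺: E→C adds C; CEN→H adds H; N→Q adds Q; CN→BEH adds B → {B, C, E, H, N, Q}. Minimal: {N}⁺ = {N, Q}; {E}⁺ = {C, E} — none reach the full schema.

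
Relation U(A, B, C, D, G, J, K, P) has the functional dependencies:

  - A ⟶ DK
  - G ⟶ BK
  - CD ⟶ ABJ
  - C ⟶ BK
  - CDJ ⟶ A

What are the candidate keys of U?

Attributes C, G, P never appear on any right-hand side, so every candidate key must contain {C, G, P}.
{C, G, P}⁺ = {B, C, G, K, P}, which is not all of the schema, so we must add further attributes.
{A, C, G, P}⁺: A→DK adds D, K; G→BK adds B; CD→ABJ adds J → {A, B, C, D, G, J, K, P}.
{C, D, G, P}⁺: G→BK adds B, K; CD→ABJ adds A, J → {A, B, C, D, G, J, K, P}.
Any other superkey contains one of these as a subset, so there are no further candidate keys.

{A, C, G, P}, {C, D, G, P}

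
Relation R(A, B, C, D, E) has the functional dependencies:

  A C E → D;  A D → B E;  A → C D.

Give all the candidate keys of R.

Attribute A never appears on the right-hand side of any dependency, so A must belong to every candidate key.
{A}⁺ = {A, B, C, D, E}, which is all of the schema, so {A} is the only candidate key.

{A}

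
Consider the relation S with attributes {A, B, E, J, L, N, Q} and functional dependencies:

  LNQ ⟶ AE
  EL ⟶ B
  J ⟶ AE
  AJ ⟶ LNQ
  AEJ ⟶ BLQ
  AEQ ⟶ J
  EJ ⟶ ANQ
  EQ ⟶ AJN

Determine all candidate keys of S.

{J}, {E, Q}, {L, N, Q}

{J}⁺: J→AE adds A, E; AJ→LNQ adds L, N, Q; AEJ→BLQ adds B → {A, B, E, J, L, N, Q}.
{E, Q}⁺: EQ→AJN adds A, J, N; AJ→LNQ adds L; AEJ→BLQ adds B → {A, B, E, J, L, N, Q}.
{L, N, Q}⁺: LNQ→AE adds A, E; EL→B adds B; AEQ→J adds J → {A, B, E, J, L, N, Q}.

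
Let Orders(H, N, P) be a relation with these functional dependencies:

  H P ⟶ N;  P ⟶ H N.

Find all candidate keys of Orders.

{P}⁺: P→HN adds H, N → {H, N, P}.

{P}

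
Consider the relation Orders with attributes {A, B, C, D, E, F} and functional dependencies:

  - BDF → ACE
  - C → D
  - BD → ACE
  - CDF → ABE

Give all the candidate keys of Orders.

Attribute F never appears on the right-hand side of any dependency, so F must belong to every candidate key.
{F}⁺ = {F}, which is not all of the schema, so we must add further attributes.
{C, F}⁺: C→D adds D; CDF→ABE adds A, B, E → {A, B, C, D, E, F}. Minimal: {F}⁺ = {F}; {C}⁺ = {C, D} — none reach the full schema.
{B, D, F}⁺: BDF→ACE adds A, C, E → {A, B, C, D, E, F}. Minimal: {D, F}⁺ = {D, F}; {B, F}⁺ = {B, F}; {B, D}⁺ = {A, B, C, D, E} — none reach the full schema.
Any other superkey contains one of these as a subset, so there are no further candidate keys.

{C, F}, {B, D, F}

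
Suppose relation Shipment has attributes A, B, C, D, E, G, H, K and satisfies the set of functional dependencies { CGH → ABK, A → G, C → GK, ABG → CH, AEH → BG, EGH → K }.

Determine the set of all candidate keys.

{A, B, D, E}; {A, D, E, H}; {C, D, E, H}

Attributes D, E never appear on any right-hand side, so every candidate key must contain {D, E}.
{D, E}⁺ = {D, E}, which is not all of the schema, so we must add further attributes.
{A, B, D, E}⁺: A→G adds G; ABG→CH adds C, H; EGH→K adds K → {A, B, C, D, E, G, H, K}. Minimal: {B, D, E}⁺ = {B, D, E}; {A, D, E}⁺ = {A, D, E, G}; {A, B, E}⁺ = {A, B, C, E, G, H, K}; … — none reach the full schema.
{A, D, E, H}⁺: A→G adds G; AEH→BG adds B; EGH→K adds K; ABG→CH adds C → {A, B, C, D, E, G, H, K}. Minimal: {D, E, H}⁺ = {D, E, H}; {A, E, H}⁺ = {A, B, C, E, G, H, K}; {A, D, H}⁺ = {A, D, G, H}; … — none reach the full schema.
{C, D, E, H}⁺: C→GK adds G, K; CGH→ABK adds A, B → {A, B, C, D, E, G, H, K}. Minimal: {D, E, H}⁺ = {D, E, H}; {C, E, H}⁺ = {A, B, C, E, G, H, K}; {C, D, H}⁺ = {A, B, C, D, G, H, K}; … — none reach the full schema.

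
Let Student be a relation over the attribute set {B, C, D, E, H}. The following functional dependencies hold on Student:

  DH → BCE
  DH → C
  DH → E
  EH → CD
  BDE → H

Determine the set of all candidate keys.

{D, H}⁺: DH→BCE adds B, C, E → {B, C, D, E, H}. Minimal: {H}⁺ = {H}; {D}⁺ = {D} — none reach the full schema.
{E, H}⁺: EH→CD adds C, D; DH→BCE adds B → {B, C, D, E, H}. Minimal: {H}⁺ = {H}; {E}⁺ = {E} — none reach the full schema.
{B, D, E}⁺: BDE→H adds H; DH→BCE adds C → {B, C, D, E, H}. Minimal: {D, E}⁺ = {D, E}; {B, E}⁺ = {B, E}; {B, D}⁺ = {B, D} — none reach the full schema.
Any other superkey contains one of these as a subset, so there are no further candidate keys.

DH, EH, BDE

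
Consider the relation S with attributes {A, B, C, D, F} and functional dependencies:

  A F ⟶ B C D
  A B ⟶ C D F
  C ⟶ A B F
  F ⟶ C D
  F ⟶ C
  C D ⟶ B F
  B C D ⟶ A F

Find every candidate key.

(C), (F), (A, B)

{C}⁺: C→ABF adds A, B, F; F→CD adds D → {A, B, C, D, F}.
{F}⁺: F→CD adds C, D; CD→BF adds B; BCD→AF adds A → {A, B, C, D, F}.
{A, B}⁺: AB→CDF adds C, D, F → {A, B, C, D, F}. Minimal: {B}⁺ = {B}; {A}⁺ = {A} — none reach the full schema.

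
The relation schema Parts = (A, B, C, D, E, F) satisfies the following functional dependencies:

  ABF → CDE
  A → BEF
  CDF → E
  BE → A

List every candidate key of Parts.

{A}, {B, E}, {B, C, D, F}

{A}⁺: A→BEF adds B, E, F; ABF→CDE adds C, D → {A, B, C, D, E, F}.
{B, E}⁺: BE→A adds A; A→BEF adds F; ABF→CDE adds C, D → {A, B, C, D, E, F}.
{B, C, D, F}⁺: CDF→E adds E; BE→A adds A → {A, B, C, D, E, F}.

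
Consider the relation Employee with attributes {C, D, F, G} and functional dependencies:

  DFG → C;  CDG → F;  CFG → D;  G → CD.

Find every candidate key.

G

Attribute G never appears on the right-hand side of any dependency, so G must belong to every candidate key.
{G}⁺ = {C, D, F, G}, which is all of the schema, so {G} is the only candidate key.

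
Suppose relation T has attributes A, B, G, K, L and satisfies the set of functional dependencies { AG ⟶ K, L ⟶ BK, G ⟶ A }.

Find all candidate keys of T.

{G, L}

{G, L}⁺: L→BK adds B, K; G→A adds A → {A, B, G, K, L}. Minimal: {L}⁺ = {B, K, L}; {G}⁺ = {A, G, K} — none reach the full schema.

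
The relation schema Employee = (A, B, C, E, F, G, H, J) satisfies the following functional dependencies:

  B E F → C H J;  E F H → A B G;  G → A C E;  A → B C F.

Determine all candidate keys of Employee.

{G}⁺: G→ACE adds A, C, E; A→BCF adds B, F; BEF→CHJ adds H, J → {A, B, C, E, F, G, H, J}.
{A, E}⁺: A→BCF adds B, C, F; BEF→CHJ adds H, J; EFH→ABG adds G → {A, B, C, E, F, G, H, J}.
{B, E, F}⁺: BEF→CHJ adds C, H, J; EFH→ABG adds A, G → {A, B, C, E, F, G, H, J}.
{E, F, H}⁺: EFH→ABG adds A, B, G; G→ACE adds C; BEF→CHJ adds J → {A, B, C, E, F, G, H, J}.
Any other superkey contains one of these as a subset, so there are no further candidate keys.

G; AE; BEF; EFH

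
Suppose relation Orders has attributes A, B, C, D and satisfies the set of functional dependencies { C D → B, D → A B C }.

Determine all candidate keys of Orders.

{D}

Attribute D never appears on the right-hand side of any dependency, so D must belong to every candidate key.
{D}⁺ = {A, B, C, D}, which is all of the schema, so {D} is the only candidate key.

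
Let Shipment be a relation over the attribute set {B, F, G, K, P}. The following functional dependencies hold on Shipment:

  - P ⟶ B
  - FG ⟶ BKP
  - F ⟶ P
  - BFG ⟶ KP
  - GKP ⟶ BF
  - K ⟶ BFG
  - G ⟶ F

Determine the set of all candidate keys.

{G}; {K}

{G}⁺: G→F adds F; FG→BKP adds B, K, P → {B, F, G, K, P}.
{K}⁺: K→BFG adds B, F, G; FG→BKP adds P → {B, F, G, K, P}.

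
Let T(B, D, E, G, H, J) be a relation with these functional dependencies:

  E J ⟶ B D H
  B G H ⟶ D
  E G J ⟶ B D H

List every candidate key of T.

{E, G, J}

{E, G, J}⁺: EJ→BDH adds B, D, H → {B, D, E, G, H, J}. Minimal: {G, J}⁺ = {G, J}; {E, J}⁺ = {B, D, E, H, J}; {E, G}⁺ = {E, G} — none reach the full schema.
No other minimal superkey exists.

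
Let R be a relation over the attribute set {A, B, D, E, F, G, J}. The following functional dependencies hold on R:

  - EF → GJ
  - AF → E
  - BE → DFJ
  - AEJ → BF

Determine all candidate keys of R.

{A, F}, {A, B, E}, {A, E, J}

Attribute A never appears on the right-hand side of any dependency, so A must belong to every candidate key.
{A}⁺ = {A}, which is not all of the schema, so we must add further attributes.
{A, F}⁺: AF→E adds E; EF→GJ adds G, J; AEJ→BF adds B; BE→DFJ adds D → {A, B, D, E, F, G, J}. Minimal: {F}⁺ = {F}; {A}⁺ = {A} — none reach the full schema.
{A, B, E}⁺: BE→DFJ adds D, F, J; EF→GJ adds G → {A, B, D, E, F, G, J}. Minimal: {B, E}⁺ = {B, D, E, F, G, J}; {A, E}⁺ = {A, E}; {A, B}⁺ = {A, B} — none reach the full schema.
{A, E, J}⁺: AEJ→BF adds B, F; EF→GJ adds G; BE→DFJ adds D → {A, B, D, E, F, G, J}. Minimal: {E, J}⁺ = {E, J}; {A, J}⁺ = {A, J}; {A, E}⁺ = {A, E} — none reach the full schema.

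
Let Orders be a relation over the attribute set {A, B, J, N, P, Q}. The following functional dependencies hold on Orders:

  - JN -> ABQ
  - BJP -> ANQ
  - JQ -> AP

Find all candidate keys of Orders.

{J, N}, {B, J, P}, {B, J, Q}

Attribute J never appears on the right-hand side of any dependency, so J must belong to every candidate key.
{J}⁺ = {J}, which is not all of the schema, so we must add further attributes.
{J, N}⁺: JN→ABQ adds A, B, Q; JQ→AP adds P → {A, B, J, N, P, Q}.
{B, J, P}⁺: BJP→ANQ adds A, N, Q → {A, B, J, N, P, Q}.
{B, J, Q}⁺: JQ→AP adds A, P; BJP→ANQ adds N → {A, B, J, N, P, Q}.
Any other superkey contains one of these as a subset, so there are no further candidate keys.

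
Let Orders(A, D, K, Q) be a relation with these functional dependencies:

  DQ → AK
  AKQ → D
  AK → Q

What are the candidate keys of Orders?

{A, K}; {D, Q}

{A, K}⁺: AK→Q adds Q; AKQ→D adds D → {A, D, K, Q}. Minimal: {K}⁺ = {K}; {A}⁺ = {A} — none reach the full schema.
{D, Q}⁺: DQ→AK adds A, K → {A, D, K, Q}. Minimal: {Q}⁺ = {Q}; {D}⁺ = {D} — none reach the full schema.
Any other superkey contains one of these as a subset, so there are no further candidate keys.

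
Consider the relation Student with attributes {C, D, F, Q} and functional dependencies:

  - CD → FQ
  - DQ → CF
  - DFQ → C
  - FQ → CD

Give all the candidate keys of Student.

{C, D}⁺: CD→FQ adds F, Q → {C, D, F, Q}.
{D, Q}⁺: DQ→CF adds C, F → {C, D, F, Q}.
{F, Q}⁺: FQ→CD adds C, D → {C, D, F, Q}.
Any other superkey contains one of these as a subset, so there are no further candidate keys.

(C, D), (D, Q), (F, Q)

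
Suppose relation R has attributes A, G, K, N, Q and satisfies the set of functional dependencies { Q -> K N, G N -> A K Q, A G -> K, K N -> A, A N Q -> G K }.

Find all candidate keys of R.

Q, GN

{Q}⁺: Q→KN adds K, N; KN→A adds A; ANQ→GK adds G → {A, G, K, N, Q}.
{G, N}⁺: GN→AKQ adds A, K, Q → {A, G, K, N, Q}.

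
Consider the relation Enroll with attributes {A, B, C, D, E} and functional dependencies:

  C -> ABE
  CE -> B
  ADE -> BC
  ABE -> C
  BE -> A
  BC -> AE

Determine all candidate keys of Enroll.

(C, D); (A, D, E); (B, D, E)

Attribute D never appears on the right-hand side of any dependency, so D must belong to every candidate key.
{D}⁺ = {D}, which is not all of the schema, so we must add further attributes.
{C, D}⁺: C→ABE adds A, B, E → {A, B, C, D, E}. Minimal: {D}⁺ = {D}; {C}⁺ = {A, B, C, E} — none reach the full schema.
{A, D, E}⁺: ADE→BC adds B, C → {A, B, C, D, E}. Minimal: {D, E}⁺ = {D, E}; {A, E}⁺ = {A, E}; {A, D}⁺ = {A, D} — none reach the full schema.
{B, D, E}⁺: BE→A adds A; ADE→BC adds C → {A, B, C, D, E}. Minimal: {D, E}⁺ = {D, E}; {B, E}⁺ = {A, B, C, E}; {B, D}⁺ = {B, D} — none reach the full schema.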